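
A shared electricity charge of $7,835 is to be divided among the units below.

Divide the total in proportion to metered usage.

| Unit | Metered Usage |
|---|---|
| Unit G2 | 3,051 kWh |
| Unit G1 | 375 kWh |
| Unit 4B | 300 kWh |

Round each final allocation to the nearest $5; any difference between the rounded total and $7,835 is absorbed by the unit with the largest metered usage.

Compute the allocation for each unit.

Combined metered usage = 3,051 + 375 + 300 = 3,726.
Unrounded shares: Unit G2 6,415.62; Unit G1 788.55; Unit 4B 630.84.
At nearest $5: Unit G2 $6,415; Unit G1 $790; Unit 4B $630. Sum = $7,835.
Sum already equals the total — no adjustment.

Unit G2: $6,415 · Unit G1: $790 · Unit 4B: $630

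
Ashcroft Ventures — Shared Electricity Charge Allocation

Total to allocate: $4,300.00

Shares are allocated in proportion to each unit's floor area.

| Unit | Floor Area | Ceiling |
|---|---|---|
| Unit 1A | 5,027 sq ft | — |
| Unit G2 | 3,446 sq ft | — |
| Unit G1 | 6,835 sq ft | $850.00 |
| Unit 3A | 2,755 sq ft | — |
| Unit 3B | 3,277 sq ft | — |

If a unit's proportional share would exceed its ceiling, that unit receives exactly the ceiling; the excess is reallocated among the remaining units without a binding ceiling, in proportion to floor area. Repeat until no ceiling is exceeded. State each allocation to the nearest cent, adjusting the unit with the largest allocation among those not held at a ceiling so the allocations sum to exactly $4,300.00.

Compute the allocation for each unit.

Unit 1A: $1,195.67; Unit G2: $819.63; Unit G1: $850.00; Unit 3A: $655.27; Unit 3B: $779.43

Sum of floor area: 21,340.
Unconstrained shares: Unit 1A 1,012.9381; Unit G2 694.3674; Unit G1 1,377.2493; Unit 3A 555.1312; Unit 3B 660.3140.
Held at cap: Unit G1 ($850.00); residual $3,450.00 reallocated over remaining floor area 14,505.
Remaining shares: Unit 1A 1,195.6670 → $1,195.67; Unit G2 819.6277 → $819.63; Unit 3A 655.2740 → $655.27; Unit 3B 779.4312 → $779.43.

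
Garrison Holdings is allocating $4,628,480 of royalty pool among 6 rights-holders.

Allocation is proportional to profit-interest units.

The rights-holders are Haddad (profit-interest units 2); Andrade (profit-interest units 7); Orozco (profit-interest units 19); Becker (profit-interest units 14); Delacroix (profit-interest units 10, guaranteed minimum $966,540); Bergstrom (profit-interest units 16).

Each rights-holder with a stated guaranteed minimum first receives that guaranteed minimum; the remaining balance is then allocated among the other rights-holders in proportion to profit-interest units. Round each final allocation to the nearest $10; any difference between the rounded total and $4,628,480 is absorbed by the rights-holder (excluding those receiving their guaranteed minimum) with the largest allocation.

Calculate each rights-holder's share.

Fund the minimums — Delacroix $966,540. Residual $3,661,940.
Residual split over remaining profit-interest units 58: Haddad 126,273.79 → $126,270; Andrade 441,958.28 → $441,960; Orozco 1,199,601.03 → $1,199,600; Becker 883,916.55 → $883,920; Bergstrom 1,010,190.34 → $1,010,190.

Haddad: $126,270 | Andrade: $441,960 | Orozco: $1,199,600 | Becker: $883,920 | Delacroix: $966,540 | Bergstrom: $1,010,190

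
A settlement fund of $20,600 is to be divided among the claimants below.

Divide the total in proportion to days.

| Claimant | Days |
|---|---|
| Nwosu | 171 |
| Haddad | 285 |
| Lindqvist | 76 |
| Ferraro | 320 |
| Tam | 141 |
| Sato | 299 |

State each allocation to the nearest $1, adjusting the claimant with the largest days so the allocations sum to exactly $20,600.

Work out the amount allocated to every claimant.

Nwosu: $2,726 | Haddad: $4,544 | Lindqvist: $1,212 | Ferraro: $5,103 | Tam: $2,248 | Sato: $4,767

Sum of days: 171 + 285 + 76 + 320 + 141 + 299 = 1,292.
Pro-rata amounts: Nwosu 2,726.47; Haddad 4,544.12; Lindqvist 1,211.76; Ferraro 5,102.17; Tam 2,248.14; Sato 4,767.34.
Rounded to nearest $1: Nwosu $2,726; Haddad $4,544; Lindqvist $1,212; Ferraro $5,102; Tam $2,248; Sato $4,767. Sum = $20,599.
Difference $20,600 − $20,599 = +$1 applied to largest days (Ferraro): Ferraro becomes $5,103.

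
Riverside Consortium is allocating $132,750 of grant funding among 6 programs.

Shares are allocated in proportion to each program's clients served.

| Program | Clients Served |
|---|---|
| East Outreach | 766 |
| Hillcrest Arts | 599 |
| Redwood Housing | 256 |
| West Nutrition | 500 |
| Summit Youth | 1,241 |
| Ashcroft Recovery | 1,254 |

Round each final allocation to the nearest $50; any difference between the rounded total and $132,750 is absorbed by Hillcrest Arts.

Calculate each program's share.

East Outreach: $22,050 · Hillcrest Arts: $17,200 · Redwood Housing: $7,350 · West Nutrition: $14,400 · Summit Youth: $35,700 · Ashcroft Recovery: $36,050

Sum of clients served: 4,616.
Raw shares: East Outreach 766/4,616 × $132,750 = 22,029.14; Hillcrest Arts 599/4,616 × $132,750 = 17,226.44; Redwood Housing 256/4,616 × $132,750 = 7,362.22; West Nutrition 500/4,616 × $132,750 = 14,379.33; Summit Youth 1,241/4,616 × $132,750 = 35,689.50; Ashcroft Recovery 1,254/4,616 × $132,750 = 36,063.37.
Rounded to nearest $50: East Outreach $22,050; Hillcrest Arts $17,250; Redwood Housing $7,350; West Nutrition $14,400; Summit Youth $35,700; Ashcroft Recovery $36,050. Sum = $132,800.
Difference $132,750 − $132,800 = −$50 applied to Hillcrest Arts: Hillcrest Arts becomes $17,200.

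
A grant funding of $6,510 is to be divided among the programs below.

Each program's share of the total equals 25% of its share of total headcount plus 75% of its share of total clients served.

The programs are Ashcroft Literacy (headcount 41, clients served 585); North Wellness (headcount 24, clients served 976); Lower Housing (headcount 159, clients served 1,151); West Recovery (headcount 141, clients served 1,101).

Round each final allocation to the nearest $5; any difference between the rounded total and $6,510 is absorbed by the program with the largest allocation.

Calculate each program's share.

Totals — headcount 365, clients served 3,813.
Combined weights (25% headcount + 75% clients served): Ashcroft Literacy 0.1431; North Wellness 0.2084; Lower Housing 0.3353; West Recovery 0.3131.
Pro-rata amounts: Ashcroft Literacy 931.90; North Wellness 1,356.77; Lower Housing 2,182.81; West Recovery 2,038.52.
Rounded to nearest $5: Ashcroft Literacy $930; North Wellness $1,355; Lower Housing $2,185; West Recovery $2,040. Sum = $6,510.
Sum already equals the total — no adjustment.

Ashcroft Literacy: $930 | North Wellness: $1,355 | Lower Housing: $2,185 | West Recovery: $2,040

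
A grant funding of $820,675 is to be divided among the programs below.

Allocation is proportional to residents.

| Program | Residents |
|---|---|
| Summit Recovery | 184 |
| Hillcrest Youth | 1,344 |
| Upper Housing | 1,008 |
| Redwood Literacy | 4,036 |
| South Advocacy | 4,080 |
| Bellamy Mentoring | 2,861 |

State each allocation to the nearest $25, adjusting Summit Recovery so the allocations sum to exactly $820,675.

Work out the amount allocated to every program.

Total residents = 13,513.
Raw shares: Summit Recovery 184/13,513 × $820,675 = 11,174.74; Hillcrest Youth 1,344/13,513 × $820,675 = 81,624.15; Upper Housing 1,008/13,513 × $820,675 = 61,218.12; Redwood Literacy 4,036/13,513 × $820,675 = 245,115.39; South Advocacy 4,080/13,513 × $820,675 = 247,787.61; Bellamy Mentoring 2,861/13,513 × $820,675 = 173,754.99.
At nearest $25: Summit Recovery $11,175; Hillcrest Youth $81,625; Upper Housing $61,225; Redwood Literacy $245,125; South Advocacy $247,800; Bellamy Mentoring $173,750. Sum = $820,700.
Difference $820,675 − $820,700 = −$25 applied to Summit Recovery: Summit Recovery becomes $11,150.

Summit Recovery: $11,150; Hillcrest Youth: $81,625; Upper Housing: $61,225; Redwood Literacy: $245,125; South Advocacy: $247,800; Bellamy Mentoring: $173,750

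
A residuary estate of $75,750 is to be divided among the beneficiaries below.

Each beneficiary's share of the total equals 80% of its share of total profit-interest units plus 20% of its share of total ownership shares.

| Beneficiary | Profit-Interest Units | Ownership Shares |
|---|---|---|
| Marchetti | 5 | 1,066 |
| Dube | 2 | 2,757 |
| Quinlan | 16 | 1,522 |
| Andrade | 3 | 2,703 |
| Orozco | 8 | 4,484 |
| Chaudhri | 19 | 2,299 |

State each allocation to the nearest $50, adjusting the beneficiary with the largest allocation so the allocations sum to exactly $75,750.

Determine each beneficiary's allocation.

Marchetti: $6,800 | Dube: $5,100 | Quinlan: $19,850 | Andrade: $6,200 | Orozco: $13,750 | Chaudhri: $24,050

Profit-interest units total 53; ownership shares total 14,831.
Composite weights (80% profit-interest units + 20% ownership shares): Marchetti 0.0898; Dube 0.0674; Quinlan 0.2620; Andrade 0.0817; Orozco 0.1812; Chaudhri 0.3178.
Proportional shares: Marchetti 6,805.91; Dube 5,103.09; Quinlan 19,849.08; Andrade 6,191.33; Orozco 13,727.62; Chaudhri 24,072.98.
Rounded to nearest $50: Marchetti $6,800; Dube $5,100; Quinlan $19,850; Andrade $6,200; Orozco $13,750; Chaudhri $24,050. Sum = $75,750.
Rounded total matches; no reconciliation needed.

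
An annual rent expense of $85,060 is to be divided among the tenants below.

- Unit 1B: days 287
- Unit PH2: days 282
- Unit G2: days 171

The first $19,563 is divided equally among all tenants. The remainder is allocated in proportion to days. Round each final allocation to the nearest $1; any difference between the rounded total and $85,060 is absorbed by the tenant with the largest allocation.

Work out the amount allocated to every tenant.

$19,563 shared equally gives $6,521 per tenant.
Remainder $65,497 by days (total 740): Unit 1B 25,402.21 → $25,402; Unit PH2 24,959.67 → $24,960; Unit G2 15,135.12 → $15,135.
Totals: Unit 1B $6,521 + $25,402 = $31,923; Unit PH2 $6,521 + $24,960 = $31,481; Unit G2 $6,521 + $15,135 = $21,656.

Unit 1B: $31,923; Unit PH2: $31,481; Unit G2: $21,656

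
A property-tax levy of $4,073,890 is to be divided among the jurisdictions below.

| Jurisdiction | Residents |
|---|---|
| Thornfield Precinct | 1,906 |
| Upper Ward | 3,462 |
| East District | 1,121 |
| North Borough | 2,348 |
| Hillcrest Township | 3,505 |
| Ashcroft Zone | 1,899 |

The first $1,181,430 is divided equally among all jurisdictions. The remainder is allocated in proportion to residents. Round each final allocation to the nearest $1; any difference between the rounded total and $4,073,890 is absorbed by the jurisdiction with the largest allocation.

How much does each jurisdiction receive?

Thornfield Precinct: $584,029 | Upper Ward: $900,065 | East District: $424,589 | North Borough: $673,802 | Hillcrest Township: $908,798 | Ashcroft Zone: $582,607

Equal tier: $1,181,430 ÷ 6 = $196,905 apiece.
Remainder $2,892,460 by residents (total 14,241): Thornfield Precinct 387,123.71 → $387,124; Upper Ward 703,159.65 → $703,160; East District 227,683.99 → $227,684; North Borough 476,897.41 → $476,897; Hillcrest Township 711,893.29 → $711,893; Ashcroft Zone 385,701.95 → $385,702.
Totals: Thornfield Precinct $196,905 + $387,124 = $584,029; Upper Ward $196,905 + $703,160 = $900,065; East District $196,905 + $227,684 = $424,589; North Borough $196,905 + $476,897 = $673,802; Hillcrest Township $196,905 + $711,893 = $908,798; Ashcroft Zone $196,905 + $385,702 = $582,607.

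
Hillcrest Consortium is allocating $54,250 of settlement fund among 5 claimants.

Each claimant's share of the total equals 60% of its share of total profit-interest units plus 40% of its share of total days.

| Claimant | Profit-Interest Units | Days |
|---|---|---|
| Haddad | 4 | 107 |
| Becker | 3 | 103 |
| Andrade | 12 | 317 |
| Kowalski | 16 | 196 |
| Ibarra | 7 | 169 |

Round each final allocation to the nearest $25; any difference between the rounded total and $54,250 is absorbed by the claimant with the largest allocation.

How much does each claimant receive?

Haddad: $5,700 · Becker: $4,825 · Andrade: $17,000 · Kowalski: $17,200 · Ibarra: $9,525

Profit-interest units total 42; days total 892.
Blended shares (60% profit-interest units + 40% days): Haddad 0.1051; Becker 0.0890; Andrade 0.3136; Kowalski 0.3165; Ibarra 0.1758.
Unrounded shares: Haddad 5,703.03; Becker 4,830.72; Andrade 17,011.77; Kowalski 17,168.16; Ibarra 9,536.32.
Rounded to nearest $25: Haddad $5,700; Becker $4,825; Andrade $17,000; Kowalski $17,175; Ibarra $9,525. Sum = $54,225.
Difference $54,250 − $54,225 = +$25 applied to largest allocation (Kowalski): Kowalski becomes $17,200.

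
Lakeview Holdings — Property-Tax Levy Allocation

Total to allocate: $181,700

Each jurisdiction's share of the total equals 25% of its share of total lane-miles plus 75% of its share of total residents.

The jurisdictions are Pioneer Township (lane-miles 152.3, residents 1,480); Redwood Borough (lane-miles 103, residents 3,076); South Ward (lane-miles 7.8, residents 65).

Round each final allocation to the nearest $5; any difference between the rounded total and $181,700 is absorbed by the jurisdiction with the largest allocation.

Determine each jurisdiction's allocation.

Pioneer Township: $69,940 · Redwood Borough: $108,495 · South Ward: $3,265

Totals — lane-miles 263.1, residents 4,621.
Blended shares (25% lane-miles + 75% residents): Pioneer Township 0.3849; Redwood Borough 0.5971; South Ward 0.0180.
Pro-rata amounts: Pioneer Township 69,940.80; Redwood Borough 108,495.64; South Ward 3,263.57.
After rounding ($5): Pioneer Township $69,940; Redwood Borough $108,495; South Ward $3,265. Sum = $181,700.
Sum already equals the total — no adjustment.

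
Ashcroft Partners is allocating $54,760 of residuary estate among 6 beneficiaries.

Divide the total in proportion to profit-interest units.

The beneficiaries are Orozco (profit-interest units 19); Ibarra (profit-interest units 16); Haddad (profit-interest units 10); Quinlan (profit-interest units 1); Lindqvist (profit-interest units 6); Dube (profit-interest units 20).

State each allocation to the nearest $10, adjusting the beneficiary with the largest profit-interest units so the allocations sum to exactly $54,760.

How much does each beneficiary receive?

Orozco: $14,450 · Ibarra: $12,170 · Haddad: $7,610 · Quinlan: $760 · Lindqvist: $4,560 · Dube: $15,210

Sum of profit-interest units: 19 + 16 + 10 + 1 + 6 + 20 = 72.
Proportional shares: Orozco 14,450.56; Ibarra 12,168.89; Haddad 7,605.56; Quinlan 760.56; Lindqvist 4,563.33; Dube 15,211.11.
Rounded to nearest $10: Orozco $14,450; Ibarra $12,170; Haddad $7,610; Quinlan $760; Lindqvist $4,560; Dube $15,210. Sum = $54,760.
No rounding difference to absorb.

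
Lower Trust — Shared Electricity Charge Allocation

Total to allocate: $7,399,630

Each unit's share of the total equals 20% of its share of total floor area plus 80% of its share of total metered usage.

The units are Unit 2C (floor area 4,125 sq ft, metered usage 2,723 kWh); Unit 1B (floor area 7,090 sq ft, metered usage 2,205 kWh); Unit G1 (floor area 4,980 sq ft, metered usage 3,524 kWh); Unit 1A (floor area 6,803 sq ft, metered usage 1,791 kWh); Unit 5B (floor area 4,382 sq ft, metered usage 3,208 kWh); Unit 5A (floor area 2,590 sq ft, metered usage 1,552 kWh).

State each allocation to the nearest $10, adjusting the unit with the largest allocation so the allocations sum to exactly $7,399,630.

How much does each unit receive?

Unit 2C: $1,278,100 · Unit 1B: $1,220,130 · Unit G1: $1,636,370 · Unit 1A: $1,042,610 · Unit 5B: $1,482,160 · Unit 5A: $740,260

Floor area total 29,970; metered usage total 15,003.
Composite weights (20% floor area + 80% metered usage): Unit 2C 0.1727; Unit 1B 0.1649; Unit G1 0.2211; Unit 1A 0.1409; Unit 5B 0.2003; Unit 5A 0.1000.
Unrounded shares: Unit 2C 1,278,102.24; Unit 1B 1,220,128.43; Unit G1 1,636,371.33; Unit 1A 1,042,605.14; Unit 5B 1,482,158.45; Unit 5A 740,264.41.
Rounded to nearest $10: Unit 2C $1,278,100; Unit 1B $1,220,130; Unit G1 $1,636,370; Unit 1A $1,042,610; Unit 5B $1,482,160; Unit 5A $740,260. Sum = $7,399,630.
Sum already equals the total — no adjustment.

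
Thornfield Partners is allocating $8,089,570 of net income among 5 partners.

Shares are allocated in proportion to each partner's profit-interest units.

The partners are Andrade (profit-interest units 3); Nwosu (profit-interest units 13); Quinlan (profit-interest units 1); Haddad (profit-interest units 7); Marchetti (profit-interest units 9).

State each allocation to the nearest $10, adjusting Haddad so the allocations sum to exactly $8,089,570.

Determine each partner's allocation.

Profit-interest units total: 33.
Unrounded shares: Andrade 3/33 × $8,089,570 = 735,415.45; Nwosu 13/33 × $8,089,570 = 3,186,800.30; Quinlan 1/33 × $8,089,570 = 245,138.48; Haddad 7/33 × $8,089,570 = 1,715,969.39; Marchetti 9/33 × $8,089,570 = 2,206,246.36.
After rounding ($10): Andrade $735,420; Nwosu $3,186,800; Quinlan $245,140; Haddad $1,715,970; Marchetti $2,206,250. Sum = $8,089,580.
Difference $8,089,570 − $8,089,580 = −$10 applied to Haddad: Haddad becomes $1,715,960.

Andrade: $735,420 · Nwosu: $3,186,800 · Quinlan: $245,140 · Haddad: $1,715,960 · Marchetti: $2,206,250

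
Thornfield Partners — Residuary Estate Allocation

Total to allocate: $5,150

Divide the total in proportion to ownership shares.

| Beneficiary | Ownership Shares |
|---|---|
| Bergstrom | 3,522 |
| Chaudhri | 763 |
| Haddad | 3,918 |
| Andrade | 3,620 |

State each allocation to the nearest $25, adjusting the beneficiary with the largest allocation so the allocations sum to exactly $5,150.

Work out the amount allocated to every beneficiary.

Combined ownership shares = 11,823.
Unrounded shares: Bergstrom 3,522/11,823 × $5,150 = 1,534.15; Chaudhri 763/11,823 × $5,150 = 332.36; Haddad 3,918/11,823 × $5,150 = 1,706.65; Andrade 3,620/11,823 × $5,150 = 1,576.84.
Rounded to nearest $25: Bergstrom $1,525; Chaudhri $325; Haddad $1,700; Andrade $1,575. Sum = $5,125.
Difference $5,150 − $5,125 = +$25 applied to largest allocation (Haddad): Haddad becomes $1,725.

Bergstrom: $1,525; Chaudhri: $325; Haddad: $1,725; Andrade: $1,575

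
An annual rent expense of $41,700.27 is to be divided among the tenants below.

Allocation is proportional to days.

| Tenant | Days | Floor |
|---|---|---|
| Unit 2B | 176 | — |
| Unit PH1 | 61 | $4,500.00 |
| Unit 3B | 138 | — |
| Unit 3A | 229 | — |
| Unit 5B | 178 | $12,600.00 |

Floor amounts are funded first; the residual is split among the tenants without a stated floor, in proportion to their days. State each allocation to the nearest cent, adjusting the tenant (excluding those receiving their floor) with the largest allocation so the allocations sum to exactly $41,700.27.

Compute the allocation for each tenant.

Unit 2B: $7,973.57 | Unit PH1: $4,500.00 | Unit 3B: $6,252.00 | Unit 3A: $10,374.70 | Unit 5B: $12,600.00

Guaranteed amounts: Unit PH1 $4,500.00; Unit 5B $12,600.00. Residual $24,600.27.
Residual split over remaining days 543: Unit 2B 7,973.5682 → $7,973.57; Unit 3B 6,252.0023 → $6,252.00; Unit 3A 10,374.6995 → $10,374.70.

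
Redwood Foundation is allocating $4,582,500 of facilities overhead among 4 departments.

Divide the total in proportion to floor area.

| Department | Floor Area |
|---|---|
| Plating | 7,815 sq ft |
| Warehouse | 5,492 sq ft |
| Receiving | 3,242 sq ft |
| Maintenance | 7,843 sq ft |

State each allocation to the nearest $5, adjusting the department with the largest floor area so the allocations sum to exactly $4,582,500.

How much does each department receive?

Sum of floor area: 7,815 + 5,492 + 3,242 + 7,843 = 24,392.
Pro-rata amounts: Plating 1,468,196.03; Warehouse 1,031,776.40; Receiving 609,071.21; Maintenance 1,473,456.36.
Rounded to nearest $5: Plating $1,468,195; Warehouse $1,031,775; Receiving $609,070; Maintenance $1,473,455. Sum = $4,582,495.
Difference $4,582,500 − $4,582,495 = +$5 applied to largest floor area (Maintenance): Maintenance becomes $1,473,460.

Plating: $1,468,195 · Warehouse: $1,031,775 · Receiving: $609,070 · Maintenance: $1,473,460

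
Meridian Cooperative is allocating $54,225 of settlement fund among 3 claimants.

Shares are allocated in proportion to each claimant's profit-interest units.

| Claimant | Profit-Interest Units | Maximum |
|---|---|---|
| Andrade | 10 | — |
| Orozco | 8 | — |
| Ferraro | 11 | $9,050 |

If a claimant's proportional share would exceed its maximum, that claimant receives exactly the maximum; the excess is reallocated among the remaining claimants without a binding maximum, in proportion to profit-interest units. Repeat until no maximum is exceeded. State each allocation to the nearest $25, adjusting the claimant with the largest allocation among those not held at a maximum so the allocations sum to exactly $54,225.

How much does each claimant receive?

Andrade: $25,100 · Orozco: $20,075 · Ferraro: $9,050

Profit-interest units total: 29.
Proportional shares (ignoring caps): Andrade 18,698.28; Orozco 14,958.62; Ferraro 20,568.10.
Capped: Ferraro ($9,050); remaining pool $45,175 reallocated over remaining profit-interest units 18.
Shares after redistribution: Andrade 25,097.22 → $25,100; Orozco 20,077.78 → $20,075.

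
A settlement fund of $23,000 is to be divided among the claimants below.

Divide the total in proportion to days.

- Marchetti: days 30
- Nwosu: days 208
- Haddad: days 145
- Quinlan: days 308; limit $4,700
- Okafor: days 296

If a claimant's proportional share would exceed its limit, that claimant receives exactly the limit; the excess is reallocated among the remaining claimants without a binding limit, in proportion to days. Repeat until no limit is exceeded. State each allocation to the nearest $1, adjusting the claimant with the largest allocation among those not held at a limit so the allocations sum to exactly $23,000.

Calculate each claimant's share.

Marchetti: $809 · Nwosu: $5,606 · Haddad: $3,908 · Quinlan: $4,700 · Okafor: $7,977

Days total: 987.
Proportional shares (ignoring caps): Marchetti 699.09; Nwosu 4,847.01; Haddad 3,378.93; Quinlan 7,177.30; Okafor 6,897.67.
Cap binds for Quinlan ($4,700); remaining pool $18,300 reallocated over remaining days 679.
Shares after redistribution: Marchetti 808.54 → $809; Nwosu 5,605.89 → $5,606; Haddad 3,907.95 → $3,908; Okafor 7,977.61 → $7,978.
Rounding difference −$1 applied to Okafor → $7,977.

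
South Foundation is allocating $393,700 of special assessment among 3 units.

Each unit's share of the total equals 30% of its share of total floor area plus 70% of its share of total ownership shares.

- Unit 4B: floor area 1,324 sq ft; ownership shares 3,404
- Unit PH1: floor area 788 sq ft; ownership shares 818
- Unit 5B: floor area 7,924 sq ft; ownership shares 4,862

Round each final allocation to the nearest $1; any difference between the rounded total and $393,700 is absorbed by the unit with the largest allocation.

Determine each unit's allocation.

Floor area total 10,036; ownership shares total 9,084.
Combined weights (30% floor area + 70% ownership shares): Unit 4B 0.3019; Unit PH1 0.0866; Unit 5B 0.6115.
Raw shares: Unit 4B 118,852.08; Unit PH1 34,090.13; Unit 5B 240,757.79.
At nearest $1: Unit 4B $118,852; Unit PH1 $34,090; Unit 5B $240,758. Sum = $393,700.
Rounded total matches; no reconciliation needed.

Unit 4B: $118,852 | Unit PH1: $34,090 | Unit 5B: $240,758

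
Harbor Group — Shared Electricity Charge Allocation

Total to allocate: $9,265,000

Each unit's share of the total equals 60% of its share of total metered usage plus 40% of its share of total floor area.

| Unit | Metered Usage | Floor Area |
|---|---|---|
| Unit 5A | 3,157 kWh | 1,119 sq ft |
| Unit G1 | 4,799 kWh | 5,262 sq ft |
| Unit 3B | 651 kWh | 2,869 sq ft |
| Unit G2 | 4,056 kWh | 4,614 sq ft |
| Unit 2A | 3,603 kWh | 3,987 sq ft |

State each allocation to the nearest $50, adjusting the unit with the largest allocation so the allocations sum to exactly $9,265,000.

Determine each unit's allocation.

Unit 5A: $1,311,250 · Unit G1: $2,732,500 · Unit 3B: $818,100 · Unit G2: $2,344,050 · Unit 2A: $2,059,100

Metered usage total 16,266; floor area total 17,851.
Composite weights (60% metered usage + 40% floor area): Unit 5A 0.1415; Unit G1 0.2949; Unit 3B 0.0883; Unit G2 0.2530; Unit 2A 0.2222.
Raw shares: Unit 5A 1,311,235.79; Unit G1 2,732,516.36; Unit 3B 818,108.71; Unit G2 2,344,062.19; Unit 2A 2,059,076.95.
Rounded to nearest $50: Unit 5A $1,311,250; Unit G1 $2,732,500; Unit 3B $818,100; Unit G2 $2,344,050; Unit 2A $2,059,100. Sum = $9,265,000.
No rounding difference to absorb.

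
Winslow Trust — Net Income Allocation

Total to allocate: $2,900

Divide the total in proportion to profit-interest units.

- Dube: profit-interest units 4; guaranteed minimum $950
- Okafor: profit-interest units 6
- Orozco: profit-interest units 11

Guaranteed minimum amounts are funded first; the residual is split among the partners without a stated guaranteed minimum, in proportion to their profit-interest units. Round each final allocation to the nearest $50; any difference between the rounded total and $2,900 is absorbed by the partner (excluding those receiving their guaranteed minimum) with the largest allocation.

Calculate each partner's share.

Dube: $950 · Okafor: $700 · Orozco: $1,250

Guaranteed amounts: Dube $950. Residual $1,950.
Residual split over remaining profit-interest units 17: Okafor 688.24 → $700; Orozco 1,261.76 → $1,250.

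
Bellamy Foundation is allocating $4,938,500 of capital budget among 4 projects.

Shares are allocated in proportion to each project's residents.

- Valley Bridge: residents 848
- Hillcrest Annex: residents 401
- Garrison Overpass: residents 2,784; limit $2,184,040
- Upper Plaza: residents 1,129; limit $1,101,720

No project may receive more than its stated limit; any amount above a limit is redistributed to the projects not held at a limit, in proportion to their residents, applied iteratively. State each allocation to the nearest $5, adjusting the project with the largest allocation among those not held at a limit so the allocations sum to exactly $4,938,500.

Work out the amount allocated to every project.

Combined residents = 5,162.
Unconstrained shares: Valley Bridge 811,284.00; Hillcrest Annex 383,637.83; Garrison Overpass 2,663,460.67; Upper Plaza 1,080,117.49.
Held at cap: Garrison Overpass ($2,184,040); balance $2,754,460 reallocated over remaining residents 2,378.
Held at cap: Upper Plaza ($1,101,720); balance $1,652,740 reallocated over remaining residents 1,249.
Redistributed shares: Valley Bridge 1,122,116.51 → $1,122,115; Hillcrest Annex 530,623.49 → $530,625.

Valley Bridge: $1,122,115; Hillcrest Annex: $530,625; Garrison Overpass: $2,184,040; Upper Plaza: $1,101,720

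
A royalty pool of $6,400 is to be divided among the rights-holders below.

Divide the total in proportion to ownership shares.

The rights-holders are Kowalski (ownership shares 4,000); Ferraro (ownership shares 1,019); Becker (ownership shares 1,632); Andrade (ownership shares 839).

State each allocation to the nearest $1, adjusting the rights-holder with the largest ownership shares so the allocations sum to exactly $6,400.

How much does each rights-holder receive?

Kowalski: $3,418; Ferraro: $871; Becker: $1,394; Andrade: $717

Sum of ownership shares: 4,000 + 1,019 + 1,632 + 839 = 7,490.
Proportional shares: Kowalski 3,417.89; Ferraro 870.71; Becker 1,394.499; Andrade 716.90.
Rounded to nearest $1: Kowalski $3,418; Ferraro $871; Becker $1,394; Andrade $717. Sum = $6,400.
Rounded total matches; no reconciliation needed.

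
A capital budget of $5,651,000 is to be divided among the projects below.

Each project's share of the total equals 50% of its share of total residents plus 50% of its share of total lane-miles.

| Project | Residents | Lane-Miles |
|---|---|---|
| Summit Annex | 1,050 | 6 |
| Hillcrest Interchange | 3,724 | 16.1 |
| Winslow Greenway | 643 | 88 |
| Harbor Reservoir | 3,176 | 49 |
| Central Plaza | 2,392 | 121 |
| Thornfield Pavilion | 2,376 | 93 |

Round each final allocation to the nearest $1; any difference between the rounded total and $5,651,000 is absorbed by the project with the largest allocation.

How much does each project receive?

Residents total 13,361; lane-miles total 373.1.
Combined weights (50% residents + 50% lane-miles): Summit Annex 0.0473; Hillcrest Interchange 0.1609; Winslow Greenway 0.1420; Harbor Reservoir 0.1845; Central Plaza 0.2517; Thornfield Pavilion 0.2135.
Unrounded shares: Summit Annex 267,485.60; Hillcrest Interchange 909,453.92; Winslow Greenway 802,404.82; Harbor Reservoir 1,042,719.25; Central Plaza 1,422,182.51; Thornfield Pavilion 1,206,753.91.
Rounded to nearest $1: Summit Annex $267,486; Hillcrest Interchange $909,454; Winslow Greenway $802,405; Harbor Reservoir $1,042,719; Central Plaza $1,422,183; Thornfield Pavilion $1,206,754. Sum = $5,651,001.
Difference $5,651,000 − $5,651,001 = −$1 applied to largest allocation (Central Plaza): Central Plaza becomes $1,422,182.

Summit Annex: $267,486 | Hillcrest Interchange: $909,454 | Winslow Greenway: $802,405 | Harbor Reservoir: $1,042,719 | Central Plaza: $1,422,182 | Thornfield Pavilion: $1,206,754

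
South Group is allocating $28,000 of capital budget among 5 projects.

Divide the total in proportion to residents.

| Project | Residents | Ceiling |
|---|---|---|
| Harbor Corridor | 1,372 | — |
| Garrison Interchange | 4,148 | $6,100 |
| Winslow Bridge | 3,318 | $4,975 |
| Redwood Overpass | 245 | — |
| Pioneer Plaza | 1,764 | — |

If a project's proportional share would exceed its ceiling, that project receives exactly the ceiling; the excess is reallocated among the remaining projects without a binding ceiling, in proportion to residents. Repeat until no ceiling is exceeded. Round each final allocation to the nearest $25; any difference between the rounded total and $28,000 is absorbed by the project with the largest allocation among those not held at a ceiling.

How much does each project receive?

Combined residents = 10,847.
Unconstrained shares: Harbor Corridor 3,541.62; Garrison Interchange 10,707.48; Winslow Bridge 8,564.95; Redwood Overpass 632.43; Pioneer Plaza 4,553.52.
Cap binds for Garrison Interchange ($6,100), Winslow Bridge ($4,975); residual $16,925 reallocated over remaining residents 3,381.
Remaining shares: Harbor Corridor 6,868.12 → $6,875; Redwood Overpass 1,226.45 → $1,225; Pioneer Plaza 8,830.43 → $8,825.

Harbor Corridor: $6,875 · Garrison Interchange: $6,100 · Winslow Bridge: $4,975 · Redwood Overpass: $1,225 · Pioneer Plaza: $8,825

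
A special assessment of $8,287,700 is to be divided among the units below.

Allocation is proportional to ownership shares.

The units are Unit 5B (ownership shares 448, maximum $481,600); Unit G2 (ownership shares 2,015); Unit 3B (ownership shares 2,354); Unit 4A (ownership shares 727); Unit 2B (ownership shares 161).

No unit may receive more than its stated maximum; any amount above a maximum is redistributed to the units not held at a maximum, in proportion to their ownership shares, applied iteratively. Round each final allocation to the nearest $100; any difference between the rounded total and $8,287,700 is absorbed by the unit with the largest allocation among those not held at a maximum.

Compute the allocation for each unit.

Combined ownership shares = 5,705.
Proportional shares (ignoring caps): Unit 5B 650,813.25; Unit G2 2,927,206.92; Unit 3B 3,419,674.99; Unit 4A 1,056,118.83; Unit 2B 233,886.01.
Capped: Unit 5B ($481,600); balance $7,806,100 reallocated over remaining ownership shares 5,257.
Redistributed shares: Unit G2 2,992,066.10 → $2,992,100; Unit 3B 3,495,445.96 → $3,495,400; Unit 4A 1,079,519.63 → $1,079,500; Unit 2B 239,068.31 → $239,100.

Unit 5B: $481,600; Unit G2: $2,992,100; Unit 3B: $3,495,400; Unit 4A: $1,079,500; Unit 2B: $239,100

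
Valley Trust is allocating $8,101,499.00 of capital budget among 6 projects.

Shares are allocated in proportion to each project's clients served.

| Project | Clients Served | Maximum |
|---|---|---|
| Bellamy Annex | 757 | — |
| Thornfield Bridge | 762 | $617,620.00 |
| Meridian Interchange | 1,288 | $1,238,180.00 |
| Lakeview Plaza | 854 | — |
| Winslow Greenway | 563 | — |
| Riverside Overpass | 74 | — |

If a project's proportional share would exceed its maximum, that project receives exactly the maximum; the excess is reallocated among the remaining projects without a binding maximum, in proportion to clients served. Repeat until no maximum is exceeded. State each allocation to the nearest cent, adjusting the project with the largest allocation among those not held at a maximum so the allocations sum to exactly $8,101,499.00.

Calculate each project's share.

Bellamy Annex: $2,103,200.24 · Thornfield Bridge: $617,620.00 · Meridian Interchange: $1,238,180.00 · Lakeview Plaza: $2,372,698.82 · Winslow Greenway: $1,564,203.09 · Riverside Overpass: $205,596.85

Total clients served = 4,298.
Proportional shares (ignoring caps): Bellamy Annex 1,426,904.3143; Thornfield Bridge 1,436,329.0456; Meridian Interchange 2,427,810.7752; Lakeview Plaza 1,609,744.1010; Winslow Greenway 1,061,224.7410; Riverside Overpass 139,486.0228.
Held at cap: Thornfield Bridge ($617,620.00), Meridian Interchange ($1,238,180.00); remaining pool $6,245,699.00 reallocated over remaining clients served 2,248.
Shares after redistribution: Bellamy Annex 2,103,200.2415 → $2,103,200.24; Lakeview Plaza 2,372,698.8194 → $2,372,698.82; Winslow Greenway 1,564,203.0859 → $1,564,203.09; Riverside Overpass 205,596.8532 → $205,596.85.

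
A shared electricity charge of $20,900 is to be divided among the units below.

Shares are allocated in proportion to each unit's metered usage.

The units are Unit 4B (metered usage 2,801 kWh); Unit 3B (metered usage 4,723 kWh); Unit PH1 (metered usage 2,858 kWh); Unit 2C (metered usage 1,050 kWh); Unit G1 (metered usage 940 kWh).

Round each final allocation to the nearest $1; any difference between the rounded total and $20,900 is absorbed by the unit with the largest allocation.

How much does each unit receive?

Unit 4B: $4,732; Unit 3B: $7,978; Unit PH1: $4,828; Unit 2C: $1,774; Unit G1: $1,588

Metered usage total: 12,372.
Pro-rata amounts: Unit 4B 2,801/12,372 × $20,900 = 4,731.72; Unit 3B 4,723/12,372 × $20,900 = 7,978.56; Unit PH1 2,858/12,372 × $20,900 = 4,828.01; Unit 2C 1,050/12,372 × $20,900 = 1,773.76; Unit G1 940/12,372 × $20,900 = 1,587.94.
At nearest $1: Unit 4B $4,732; Unit 3B $7,979; Unit PH1 $4,828; Unit 2C $1,774; Unit G1 $1,588. Sum = $20,901.
Difference $20,900 − $20,901 = −$1 applied to largest allocation (Unit 3B): Unit 3B becomes $7,978.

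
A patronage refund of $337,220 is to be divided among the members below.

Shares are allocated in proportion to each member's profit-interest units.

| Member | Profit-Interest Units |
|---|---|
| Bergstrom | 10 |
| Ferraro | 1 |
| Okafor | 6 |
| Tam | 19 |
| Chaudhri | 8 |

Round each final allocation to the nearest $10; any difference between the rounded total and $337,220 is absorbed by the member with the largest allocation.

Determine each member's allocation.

Bergstrom: $76,640 · Ferraro: $7,660 · Okafor: $45,980 · Tam: $145,630 · Chaudhri: $61,310

Total profit-interest units = 44.
Pro-rata amounts: Bergstrom 10/44 × $337,220 = 76,640.91; Ferraro 1/44 × $337,220 = 7,664.09; Okafor 6/44 × $337,220 = 45,984.55; Tam 19/44 × $337,220 = 145,617.73; Chaudhri 8/44 × $337,220 = 61,312.73.
After rounding ($10): Bergstrom $76,640; Ferraro $7,660; Okafor $45,980; Tam $145,620; Chaudhri $61,310. Sum = $337,210.
Difference $337,220 − $337,210 = +$10 applied to largest allocation (Tam): Tam becomes $145,630.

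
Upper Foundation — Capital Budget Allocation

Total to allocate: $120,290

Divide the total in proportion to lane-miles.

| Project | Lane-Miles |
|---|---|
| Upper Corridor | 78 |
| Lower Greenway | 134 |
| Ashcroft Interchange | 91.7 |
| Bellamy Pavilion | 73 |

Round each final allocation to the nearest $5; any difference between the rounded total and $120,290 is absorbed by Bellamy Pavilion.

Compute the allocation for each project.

Upper Corridor: $24,905 · Lower Greenway: $42,790 · Ashcroft Interchange: $29,280 · Bellamy Pavilion: $23,315

Total lane-miles = 376.7.
Proportional shares: Upper Corridor 78/376.7 × $120,290 = 24,907.41; Lower Greenway 134/376.7 × $120,290 = 42,789.65; Ashcroft Interchange 91.7/376.7 × $120,290 = 29,282.17; Bellamy Pavilion 73/376.7 × $120,290 = 23,310.78.
At nearest $5: Upper Corridor $24,905; Lower Greenway $42,790; Ashcroft Interchange $29,280; Bellamy Pavilion $23,310. Sum = $120,285.
Difference $120,290 − $120,285 = +$5 applied to Bellamy Pavilion: Bellamy Pavilion becomes $23,315.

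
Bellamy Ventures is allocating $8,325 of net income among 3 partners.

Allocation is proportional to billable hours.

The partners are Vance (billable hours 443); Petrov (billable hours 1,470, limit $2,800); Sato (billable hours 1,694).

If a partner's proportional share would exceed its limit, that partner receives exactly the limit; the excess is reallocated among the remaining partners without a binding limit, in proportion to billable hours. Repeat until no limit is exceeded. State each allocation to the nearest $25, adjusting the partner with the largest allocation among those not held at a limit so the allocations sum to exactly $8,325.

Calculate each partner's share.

Vance: $1,150 · Petrov: $2,800 · Sato: $4,375

Billable hours total: 3,607.
Proportional shares (ignoring caps): Vance 1,022.45; Petrov 3,392.78; Sato 3,909.77.
Cap binds for Petrov ($2,800); remaining pool $5,525 reallocated over remaining billable hours 2,137.
Shares after redistribution: Vance 1,145.33 → $1,150; Sato 4,379.67 → $4,375.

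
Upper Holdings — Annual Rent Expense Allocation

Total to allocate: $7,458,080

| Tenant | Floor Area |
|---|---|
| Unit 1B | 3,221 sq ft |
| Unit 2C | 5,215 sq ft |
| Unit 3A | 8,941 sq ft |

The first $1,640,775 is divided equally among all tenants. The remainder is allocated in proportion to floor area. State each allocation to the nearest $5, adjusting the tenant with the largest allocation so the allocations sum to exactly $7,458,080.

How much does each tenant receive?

Equal tier: $1,640,775 ÷ 3 = $546,925 apiece.
Remainder $5,817,305 by floor area (total 17,377): Unit 1B 1,078,295.41 → $1,078,295; Unit 2C 1,745,827.56 → $1,745,830; Unit 3A 2,993,182.02 → $2,993,180.
Totals: Unit 1B $546,925 + $1,078,295 = $1,625,220; Unit 2C $546,925 + $1,745,830 = $2,292,755; Unit 3A $546,925 + $2,993,180 = $3,540,105.

Unit 1B: $1,625,220; Unit 2C: $2,292,755; Unit 3A: $3,540,105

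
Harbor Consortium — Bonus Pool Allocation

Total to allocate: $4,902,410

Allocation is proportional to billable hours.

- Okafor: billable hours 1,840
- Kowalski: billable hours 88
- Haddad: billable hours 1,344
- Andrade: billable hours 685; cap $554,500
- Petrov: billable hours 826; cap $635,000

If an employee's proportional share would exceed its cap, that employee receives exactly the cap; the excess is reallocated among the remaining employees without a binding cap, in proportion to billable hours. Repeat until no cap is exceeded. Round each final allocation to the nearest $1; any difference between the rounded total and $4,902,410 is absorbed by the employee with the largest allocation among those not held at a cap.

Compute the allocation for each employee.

Sum of billable hours: 4,783.
Pro-rata shares before constraints: Okafor 1,885,936.53; Kowalski 90,196.96; Haddad 1,377,553.64; Andrade 702,101.37; Petrov 846,621.51.
Cap binds for Andrade ($554,500), Petrov ($635,000); balance $3,712,910 reallocated over remaining billable hours 3,272.
Remaining shares: Okafor 2,087,944.499 → $2,087,944; Kowalski 99,858.22 → $99,858; Haddad 1,525,107.29 → $1,525,107.
Rounding difference +$1 applied to Okafor → $2,087,945.

Okafor: $2,087,945 | Kowalski: $99,858 | Haddad: $1,525,107 | Andrade: $554,500 | Petrov: $635,000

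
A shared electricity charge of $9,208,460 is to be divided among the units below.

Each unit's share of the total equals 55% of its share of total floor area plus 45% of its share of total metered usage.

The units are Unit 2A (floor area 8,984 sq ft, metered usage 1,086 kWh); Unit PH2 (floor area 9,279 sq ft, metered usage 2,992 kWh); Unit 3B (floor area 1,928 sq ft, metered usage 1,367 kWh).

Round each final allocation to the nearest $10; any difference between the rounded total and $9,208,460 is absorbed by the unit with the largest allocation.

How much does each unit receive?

Floor area total 20,191; metered usage total 5,445.
Combined weights (55% floor area + 45% metered usage): Unit 2A 0.3345; Unit PH2 0.5000; Unit 3B 0.1655.
Pro-rata amounts: Unit 2A 3,079,999.31; Unit PH2 4,604,518.98; Unit 3B 1,523,941.71.
After rounding ($10): Unit 2A $3,080,000; Unit PH2 $4,604,520; Unit 3B $1,523,940. Sum = $9,208,460.
Rounded total matches; no reconciliation needed.

Unit 2A: $3,080,000 · Unit PH2: $4,604,520 · Unit 3B: $1,523,940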